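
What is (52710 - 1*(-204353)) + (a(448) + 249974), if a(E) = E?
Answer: 507485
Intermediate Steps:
(52710 - 1*(-204353)) + (a(448) + 249974) = (52710 - 1*(-204353)) + (448 + 249974) = (52710 + 204353) + 250422 = 257063 + 250422 = 507485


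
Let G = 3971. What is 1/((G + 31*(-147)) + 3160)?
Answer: 1/2574 ≈ 0.00038850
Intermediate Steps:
1/((G + 31*(-147)) + 3160) = 1/((3971 + 31*(-147)) + 3160) = 1/((3971 - 4557) + 3160) = 1/(-586 + 3160) = 1/2574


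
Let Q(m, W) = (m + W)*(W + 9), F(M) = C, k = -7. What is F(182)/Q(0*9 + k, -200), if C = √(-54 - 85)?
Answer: I*√139/39537 ≈ 0.0002982*I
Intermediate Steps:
C = I*√139 (C = √(-139) = I*√139 ≈ 11.79*I)
F(M) = I*√139
Q(m, W) = (9 + W)*(W + m) (Q(m, W) = (W + m)*(9 + W) = (9 + W)*(W + m))
F(182)/Q(0*9 + k, -200) = (I*√139)/((-200)² + 9*(-200) + 9*(0*9 - 7) - 200*(0*9 - 7)) = (I*√139)/(40000 - 1800 + 9*(0 - 7) - 200*(0 - 7)) = (I*√139)/(40000 - 1800 + 9*(-7) - 200*(-7)) = (I*√139)/(40000 - 1800 - 63 + 1400) = (I*√139)/39537 = (I*√139)*(1/39537) = I*√139/39537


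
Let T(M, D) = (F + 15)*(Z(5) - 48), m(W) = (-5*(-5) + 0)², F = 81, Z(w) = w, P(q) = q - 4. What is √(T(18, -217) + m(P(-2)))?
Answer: I*√3503 ≈ 59.186*I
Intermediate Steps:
P(q) = -4 + q
m(W) = 625 (m(W) = (25 + 0)² = 25² = 625)
T(M, D) = -4128 (T(M, D) = (81 + 15)*(5 - 48) = 96*(-43) = -4128)
√(T(18, -217) + m(P(-2))) = √(-4128 + 625) = √(-3503) = I*√3503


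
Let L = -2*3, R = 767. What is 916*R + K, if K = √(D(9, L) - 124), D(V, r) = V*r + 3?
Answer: 702572 + 5*I*√7 ≈ 7.0257e+5 + 13.229*I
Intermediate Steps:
L = -6
D(V, r) = 3 + V*r
K = 5*I*√7 (K = √((3 + 9*(-6)) - 124) = √((3 - 54) - 124) = √(-51 - 124) = √(-175) = 5*I*√7 ≈ 13.229*I)
916*R + K = 916*767 + 5*I*√7 = 702572 + 5*I*√7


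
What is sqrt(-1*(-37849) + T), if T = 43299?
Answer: 2*sqrt(20287) ≈ 284.86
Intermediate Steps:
sqrt(-1*(-37849) + T) = sqrt(-1*(-37849) + 43299) = sqrt(37849 + 43299) = sqrt(81148) = 2*sqrt(20287)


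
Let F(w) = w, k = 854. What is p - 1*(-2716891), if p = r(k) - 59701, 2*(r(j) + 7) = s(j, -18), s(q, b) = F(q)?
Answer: 2657610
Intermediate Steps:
s(q, b) = q
r(j) = -7 + j/2
p = -59281 (p = (-7 + (½)*854) - 59701 = (-7 + 427) - 59701 = 420 - 59701 = -59281)
p - 1*(-2716891) = -59281 - 1*(-2716891) = -59281 + 2716891 = 2657610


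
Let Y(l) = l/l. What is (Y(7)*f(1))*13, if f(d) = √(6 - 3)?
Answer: 13*√3 ≈ 22.517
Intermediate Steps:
Y(l) = 1
f(d) = √3
(Y(7)*f(1))*13 = (1*√3)*13 = √3*13 = 13*√3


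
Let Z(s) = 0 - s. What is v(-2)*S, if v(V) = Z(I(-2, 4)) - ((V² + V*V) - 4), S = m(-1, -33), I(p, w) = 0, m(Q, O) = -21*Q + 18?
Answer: -156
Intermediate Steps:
m(Q, O) = 18 - 21*Q
Z(s) = -s
S = 39 (S = 18 - 21*(-1) = 18 + 21 = 39)
v(V) = 4 - 2*V² (v(V) = -1*0 - ((V² + V*V) - 4) = 0 - ((V² + V²) - 4) = 0 - (2*V² - 4) = 0 - (-4 + 2*V²) = 0 + (4 - 2*V²) = 4 - 2*V²)
v(-2)*S = (4 - 2*(-2)²)*39 = (4 - 2*4)*39 = (4 - 8)*39 = -4*39 = -156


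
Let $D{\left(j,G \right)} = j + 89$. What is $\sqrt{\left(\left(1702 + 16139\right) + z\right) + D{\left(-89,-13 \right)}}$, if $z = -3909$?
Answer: $18 \sqrt{43} \approx 118.03$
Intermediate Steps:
$D{\left(j,G \right)} = 89 + j$
$\sqrt{\left(\left(1702 + 16139\right) + z\right) + D{\left(-89,-13 \right)}} = \sqrt{\left(\left(1702 + 16139\right) - 3909\right) + \left(89 - 89\right)} = \sqrt{\left(17841 - 3909\right) + 0} = \sqrt{13932 + 0} = \sqrt{13932} = 18 \sqrt{43}$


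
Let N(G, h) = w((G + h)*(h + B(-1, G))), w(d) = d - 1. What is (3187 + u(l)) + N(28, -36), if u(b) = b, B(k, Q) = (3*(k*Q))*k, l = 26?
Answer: 2828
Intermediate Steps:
B(k, Q) = 3*Q*k² (B(k, Q) = (3*(Q*k))*k = (3*Q*k)*k = 3*Q*k²)
w(d) = -1 + d
N(G, h) = -1 + (G + h)*(h + 3*G) (N(G, h) = -1 + (G + h)*(h + 3*G*(-1)²) = -1 + (G + h)*(h + 3*G*1) = -1 + (G + h)*(h + 3*G))
(3187 + u(l)) + N(28, -36) = (3187 + 26) + (-1 + (-36)² + 3*28² + 4*28*(-36)) = 3213 + (-1 + 1296 + 3*784 - 4032) = 3213 + (-1 + 1296 + 2352 - 4032) = 3213 - 385 = 2828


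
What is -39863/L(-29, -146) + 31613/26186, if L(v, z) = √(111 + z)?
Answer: 31613/26186 + 39863*I*√35/35 ≈ 1.2072 + 6738.1*I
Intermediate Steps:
-39863/L(-29, -146) + 31613/26186 = -39863/√(111 - 146) + 31613/26186 = -39863*(-I*√35/35) + 31613*(1/26186) = -39863*(-I*√35/35) + 31613/26186 = -(-39863)*I*√35/35 + 31613/26186 = 39863*I*√35/35 + 31613/26186 = 31613/26186 + 39863*I*√35/35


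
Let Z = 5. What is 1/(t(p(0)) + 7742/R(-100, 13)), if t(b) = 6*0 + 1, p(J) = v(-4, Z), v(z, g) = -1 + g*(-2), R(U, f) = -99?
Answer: -99/7643 ≈ -0.012953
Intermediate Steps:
v(z, g) = -1 - 2*g
p(J) = -11 (p(J) = -1 - 2*5 = -1 - 10 = -11)
t(b) = 1 (t(b) = 0 + 1 = 1)
1/(t(p(0)) + 7742/R(-100, 13)) = 1/(1 + 7742/(-99)) = 1/(1 + 7742*(-1/99)) = 1/(1 - 7742/99) = 1/(-7643/99) = -99/7643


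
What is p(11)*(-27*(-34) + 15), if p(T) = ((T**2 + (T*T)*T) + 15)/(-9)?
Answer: -152079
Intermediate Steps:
p(T) = -5/3 - T**2/9 - T**3/9 (p(T) = ((T**2 + T**2*T) + 15)*(-1/9) = ((T**2 + T**3) + 15)*(-1/9) = (15 + T**2 + T**3)*(-1/9) = -5/3 - T**2/9 - T**3/9)
p(11)*(-27*(-34) + 15) = (-5/3 - 1/9*11**2 - 1/9*11**3)*(-27*(-34) + 15) = (-5/3 - 1/9*121 - 1/9*1331)*(918 + 15) = (-5/3 - 121/9 - 1331/9)*933 = -163*933 = -152079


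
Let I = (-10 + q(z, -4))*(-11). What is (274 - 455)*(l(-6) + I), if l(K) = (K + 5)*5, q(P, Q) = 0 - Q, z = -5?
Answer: -11041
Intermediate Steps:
q(P, Q) = -Q
l(K) = 25 + 5*K (l(K) = (5 + K)*5 = 25 + 5*K)
I = 66 (I = (-10 - 1*(-4))*(-11) = (-10 + 4)*(-11) = -6*(-11) = 66)
(274 - 455)*(l(-6) + I) = (274 - 455)*((25 + 5*(-6)) + 66) = -181*((25 - 30) + 66) = -181*(-5 + 66) = -181*61 = -11041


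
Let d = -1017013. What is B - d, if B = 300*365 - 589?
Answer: 1125924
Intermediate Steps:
B = 108911 (B = 109500 - 589 = 108911)
B - d = 108911 - 1*(-1017013) = 108911 + 1017013 = 1125924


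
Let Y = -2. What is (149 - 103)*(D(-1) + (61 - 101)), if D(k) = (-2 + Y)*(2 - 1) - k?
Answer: -1978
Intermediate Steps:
D(k) = -4 - k (D(k) = (-2 - 2)*(2 - 1) - k = -4*1 - k = -4 - k)
(149 - 103)*(D(-1) + (61 - 101)) = (149 - 103)*((-4 - 1*(-1)) + (61 - 101)) = 46*((-4 + 1) - 40) = 46*(-3 - 40) = 46*(-43) = -1978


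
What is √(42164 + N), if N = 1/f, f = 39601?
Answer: 3*√185526285/199 ≈ 205.34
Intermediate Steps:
N = 1/39601 ≈ 2.5252e-5
√(42164 + N) = √(42164 + 1/39601) = √(1669736565/39601) = 3*√185526285/199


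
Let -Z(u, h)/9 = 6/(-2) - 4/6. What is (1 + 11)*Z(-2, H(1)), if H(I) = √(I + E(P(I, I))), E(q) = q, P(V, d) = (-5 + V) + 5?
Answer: 396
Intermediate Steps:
P(V, d) = V
H(I) = √2*√I (H(I) = √(I + I) = √(2*I) = √2*√I)
Z(u, h) = 33 (Z(u, h) = -9*(6/(-2) - 4/6) = -9*(6*(-½) - 4*⅙) = -9*(-3 - ⅔) = -9*(-11/3) = 33)
(1 + 11)*Z(-2, H(1)) = (1 + 11)*33 = 12*33 = 396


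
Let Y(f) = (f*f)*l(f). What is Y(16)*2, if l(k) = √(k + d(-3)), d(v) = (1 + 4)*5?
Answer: 512*√41 ≈ 3278.4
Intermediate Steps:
d(v) = 25 (d(v) = 5*5 = 25)
l(k) = √(25 + k) (l(k) = √(k + 25) = √(25 + k))
Y(f) = f²*√(25 + f) (Y(f) = (f*f)*√(25 + f) = f²*√(25 + f))
Y(16)*2 = (16²*√(25 + 16))*2 = (256*√41)*2 = 512*√41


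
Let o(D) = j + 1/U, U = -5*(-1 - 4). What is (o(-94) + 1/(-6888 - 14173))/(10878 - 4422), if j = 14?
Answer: 3696193/1699622700 ≈ 0.0021747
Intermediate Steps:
U = 25 (U = -5*(-5) = 25)
o(D) = 351/25 (o(D) = 14 + 1/25 = 351/25)
(o(-94) + 1/(-6888 - 14173))/(10878 - 4422) = (351/25 + 1/(-6888 - 14173))/(10878 - 4422) = (351/25 + 1/(-21061))/6456 = (351/25 - 1/21061)*(1/6456) = (7392386/526525)*(1/6456) = 3696193/1699622700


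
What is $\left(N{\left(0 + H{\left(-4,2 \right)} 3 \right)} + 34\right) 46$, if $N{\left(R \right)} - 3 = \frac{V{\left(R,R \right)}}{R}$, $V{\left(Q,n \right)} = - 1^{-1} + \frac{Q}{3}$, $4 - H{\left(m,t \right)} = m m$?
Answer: $\frac{30935}{18} \approx 1718.6$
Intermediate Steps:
$H{\left(m,t \right)} = 4 - m^{2}$ ($H{\left(m,t \right)} = 4 - m m = 4 - m^{2}$)
$V{\left(Q,n \right)} = -1 + \frac{Q}{3}$ ($V{\left(Q,n \right)} = \left(-1\right) 1 + Q \frac{1}{3} = -1 + \frac{Q}{3}$)
$N{\left(R \right)} = 3 + \frac{-1 + \frac{R}{3}}{R}$
$\left(N{\left(0 + H{\left(-4,2 \right)} 3 \right)} + 34\right) 46 = \left(\left(\frac{10}{3} - \frac{1}{0 + \left(4 - \left(-4\right)^{2}\right) 3}\right) + 34\right) 46 = \left(\left(\frac{10}{3} - \frac{1}{0 + \left(4 - 16\right) 3}\right) + 34\right) 46 = \left(\left(\frac{10}{3} - \frac{1}{0 - 36}\right) + 34\right) 46 = \left(\left(\frac{10}{3} - \frac{1}{-36}\right) + 34\right) 46 = \left(\left(\frac{10}{3} - - \frac{1}{36}\right) + 34\right) 46 = \left(\left(\frac{10}{3} + \frac{1}{36}\right) + 34\right) 46 = \left(\frac{121}{36} + 34\right) 46 = \frac{1345}{36} \cdot 46 = \frac{30935}{18}$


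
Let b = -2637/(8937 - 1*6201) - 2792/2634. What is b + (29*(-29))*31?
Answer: -10438804393/400368 ≈ -26073.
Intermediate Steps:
b = -810265/400368 (b = -2637/(8937 - 6201) - 2792*1/2634 = -2637/2736 - 1396/1317 = -2637*1/2736 - 1396/1317 = -293/304 - 1396/1317 = -810265/400368 ≈ -2.0238)
b + (29*(-29))*31 = -810265/400368 + (29*(-29))*31 = -810265/400368 - 841*31 = -810265/400368 - 26071 = -10438804393/400368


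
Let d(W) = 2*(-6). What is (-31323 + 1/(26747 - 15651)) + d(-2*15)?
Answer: -347693159/11096 ≈ -31335.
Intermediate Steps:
d(W) = -12
(-31323 + 1/(26747 - 15651)) + d(-2*15) = (-31323 + 1/(26747 - 15651)) - 12 = (-31323 + 1/11096) - 12 = -347560007/11096 - 12 = -347693159/11096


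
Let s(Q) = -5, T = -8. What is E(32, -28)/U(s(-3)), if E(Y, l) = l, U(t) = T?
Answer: 7/2 ≈ 3.5000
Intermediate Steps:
U(t) = -8
E(32, -28)/U(s(-3)) = -28/(-8) = -28*(-⅛) = 7/2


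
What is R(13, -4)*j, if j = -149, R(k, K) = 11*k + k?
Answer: -23244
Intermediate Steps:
R(k, K) = 12*k
R(13, -4)*j = (12*13)*(-149) = 156*(-149) = -23244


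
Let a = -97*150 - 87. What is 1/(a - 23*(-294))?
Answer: -1/7875 ≈ -0.00012698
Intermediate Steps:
a = -14637 (a = -14550 - 87 = -14637)
1/(a - 23*(-294)) = 1/(-14637 - 23*(-294)) = 1/(-14637 + 6762) = 1/(-7875) = -1/7875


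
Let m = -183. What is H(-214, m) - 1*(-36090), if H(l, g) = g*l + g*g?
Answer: 108741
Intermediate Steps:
H(l, g) = g² + g*l (H(l, g) = g*l + g² = g² + g*l)
H(-214, m) - 1*(-36090) = -183*(-183 - 214) - 1*(-36090) = -183*(-397) + 36090 = 72651 + 36090 = 108741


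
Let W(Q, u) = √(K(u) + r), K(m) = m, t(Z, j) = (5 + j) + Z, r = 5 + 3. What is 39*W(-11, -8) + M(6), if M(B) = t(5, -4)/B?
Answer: 1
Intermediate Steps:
r = 8
t(Z, j) = 5 + Z + j
W(Q, u) = √(8 + u) (W(Q, u) = √(u + 8) = √(8 + u))
M(B) = 6/B (M(B) = (5 + 5 - 4)/B = 6/B)
39*W(-11, -8) + M(6) = 39*√(8 - 8) + 6/6 = 39*√0 + 6*(⅙) = 39*0 + 1 = 0 + 1 = 1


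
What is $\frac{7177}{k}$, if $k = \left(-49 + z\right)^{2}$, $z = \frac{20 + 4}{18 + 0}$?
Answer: $\frac{64593}{20449} \approx 3.1587$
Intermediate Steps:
$z = \frac{4}{3}$ ($z = \frac{24}{18} = 24 \cdot \frac{1}{18} = \frac{4}{3} \approx 1.3333$)
$k = \frac{20449}{9}$ ($k = \left(-49 + \frac{4}{3}\right)^{2} = \left(- \frac{143}{3}\right)^{2} = \frac{20449}{9} \approx 2272.1$)
$\frac{7177}{k} = \frac{7177}{\frac{20449}{9}} = 7177 \cdot \frac{9}{20449} = \frac{64593}{20449}$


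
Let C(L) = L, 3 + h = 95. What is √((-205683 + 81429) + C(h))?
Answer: I*√124162 ≈ 352.37*I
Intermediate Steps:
h = 92 (h = -3 + 95 = 92)
√((-205683 + 81429) + C(h)) = √((-205683 + 81429) + 92) = √(-124254 + 92) = √(-124162) = I*√124162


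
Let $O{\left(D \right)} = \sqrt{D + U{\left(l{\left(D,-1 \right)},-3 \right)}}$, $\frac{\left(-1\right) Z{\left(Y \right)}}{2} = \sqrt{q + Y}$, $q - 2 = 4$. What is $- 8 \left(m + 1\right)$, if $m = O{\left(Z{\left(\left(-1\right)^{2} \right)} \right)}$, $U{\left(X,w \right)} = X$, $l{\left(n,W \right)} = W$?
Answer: $-8 - 8 i \sqrt{1 + 2 \sqrt{7}} \approx -8.0 - 20.066 i$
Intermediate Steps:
$q = 6$ ($q = 2 + 4 = 6$)
$Z{\left(Y \right)} = - 2 \sqrt{6 + Y}$
$O{\left(D \right)} = \sqrt{-1 + D}$ ($O{\left(D \right)} = \sqrt{D - 1} = \sqrt{-1 + D}$)
$m = \sqrt{-1 - 2 \sqrt{7}}$ ($m = \sqrt{-1 - 2 \sqrt{6 + \left(-1\right)^{2}}} = \sqrt{-1 - 2 \sqrt{6 + 1}} = \sqrt{-1 - 2 \sqrt{7}} \approx 2.5083 i$)
$- 8 \left(m + 1\right) = - 8 \left(\sqrt{-1 - 2 \sqrt{7}} + 1\right) = - 8 \left(1 + \sqrt{-1 - 2 \sqrt{7}}\right) = -8 - 8 \sqrt{-1 - 2 \sqrt{7}}$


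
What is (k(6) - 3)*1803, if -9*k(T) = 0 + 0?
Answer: -5409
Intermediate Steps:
k(T) = 0 (k(T) = -(0 + 0)/9 = -⅑*0 = 0)
(k(6) - 3)*1803 = (0 - 3)*1803 = -3*1803 = -5409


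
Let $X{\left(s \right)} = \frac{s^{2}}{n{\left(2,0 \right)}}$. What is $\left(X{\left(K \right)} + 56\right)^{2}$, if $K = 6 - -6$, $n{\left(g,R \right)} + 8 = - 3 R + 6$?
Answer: $256$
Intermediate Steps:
$n{\left(g,R \right)} = -2 - 3 R$ ($n{\left(g,R \right)} = -8 - \left(-6 + 3 R\right) = -2 - 3 R$)
$K = 12$ ($K = 6 + 6 = 12$)
$X{\left(s \right)} = - \frac{s^{2}}{2}$ ($X{\left(s \right)} = \frac{s^{2}}{-2 - 0} = \frac{s^{2}}{-2 + 0} = \frac{s^{2}}{-2} = s^{2} \left(- \frac{1}{2}\right) = - \frac{s^{2}}{2}$)
$\left(X{\left(K \right)} + 56\right)^{2} = \left(- \frac{12^{2}}{2} + 56\right)^{2} = \left(\left(- \frac{1}{2}\right) 144 + 56\right)^{2} = \left(-72 + 56\right)^{2} = \left(-16\right)^{2} = 256$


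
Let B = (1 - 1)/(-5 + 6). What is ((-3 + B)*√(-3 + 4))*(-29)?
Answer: 87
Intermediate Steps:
B = 0 (B = 0/1 = 0*1 = 0)
((-3 + B)*√(-3 + 4))*(-29) = ((-3 + 0)*√(-3 + 4))*(-29) = -3*√1*(-29) = -3*1*(-29) = -3*(-29) = 87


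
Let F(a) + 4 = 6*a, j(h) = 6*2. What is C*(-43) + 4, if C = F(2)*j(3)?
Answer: -4124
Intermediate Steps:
j(h) = 12
F(a) = -4 + 6*a
C = 96 (C = (-4 + 6*2)*12 = (-4 + 12)*12 = 8*12 = 96)
C*(-43) + 4 = 96*(-43) + 4 = -4128 + 4 = -4124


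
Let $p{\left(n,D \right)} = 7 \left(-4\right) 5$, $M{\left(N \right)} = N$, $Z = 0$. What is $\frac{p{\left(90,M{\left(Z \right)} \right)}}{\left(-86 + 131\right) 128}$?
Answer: $- \frac{7}{288} \approx -0.024306$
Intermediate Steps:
$p{\left(n,D \right)} = -140$ ($p{\left(n,D \right)} = \left(-28\right) 5 = -140$)
$\frac{p{\left(90,M{\left(Z \right)} \right)}}{\left(-86 + 131\right) 128} = - \frac{140}{\left(-86 + 131\right) 128} = - \frac{140}{45 \cdot 128} = - \frac{140}{5760} = \left(-140\right) \frac{1}{5760} = - \frac{7}{288}$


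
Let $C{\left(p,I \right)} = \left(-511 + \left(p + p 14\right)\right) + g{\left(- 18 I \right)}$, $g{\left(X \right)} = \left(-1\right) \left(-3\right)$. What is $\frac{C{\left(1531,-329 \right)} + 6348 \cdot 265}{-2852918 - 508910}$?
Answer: $- \frac{1704677}{3361828} \approx -0.50707$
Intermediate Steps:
$g{\left(X \right)} = 3$
$C{\left(p,I \right)} = -508 + 15 p$ ($C{\left(p,I \right)} = \left(-511 + \left(p + p 14\right)\right) + 3 = \left(-511 + \left(p + 14 p\right)\right) + 3 = \left(-511 + 15 p\right) + 3 = -508 + 15 p$)
$\frac{C{\left(1531,-329 \right)} + 6348 \cdot 265}{-2852918 - 508910} = \frac{\left(-508 + 15 \cdot 1531\right) + 6348 \cdot 265}{-2852918 - 508910} = \frac{\left(-508 + 22965\right) + 1682220}{-3361828} = \left(22457 + 1682220\right) \left(- \frac{1}{3361828}\right) = 1704677 \left(- \frac{1}{3361828}\right) = - \frac{1704677}{3361828}$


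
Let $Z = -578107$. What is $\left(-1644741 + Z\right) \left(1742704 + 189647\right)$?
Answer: $-4295322555648$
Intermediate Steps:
$\left(-1644741 + Z\right) \left(1742704 + 189647\right) = \left(-1644741 - 578107\right) \left(1742704 + 189647\right) = \left(-2222848\right) 1932351 = -4295322555648$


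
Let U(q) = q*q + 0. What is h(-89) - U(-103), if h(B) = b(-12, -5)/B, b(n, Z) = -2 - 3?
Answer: -944196/89 ≈ -10609.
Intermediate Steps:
b(n, Z) = -5
U(q) = q**2 (U(q) = q**2 + 0 = q**2)
h(B) = -5/B
h(-89) - U(-103) = -5/(-89) - 1*(-103)**2 = -5*(-1/89) - 1*10609 = 5/89 - 10609 = -944196/89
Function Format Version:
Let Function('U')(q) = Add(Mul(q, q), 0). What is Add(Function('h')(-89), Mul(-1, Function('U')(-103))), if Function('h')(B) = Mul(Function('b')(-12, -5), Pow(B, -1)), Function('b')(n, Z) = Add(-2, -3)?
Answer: Rational(-944196, 89) ≈ -10609.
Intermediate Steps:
Function('b')(n, Z) = -5
Function('U')(q) = Pow(q, 2) (Function('U')(q) = Add(Pow(q, 2), 0) = Pow(q, 2))
Function('h')(B) = Mul(-5, Pow(B, -1))
Add(Function('h')(-89), Mul(-1, Function('U')(-103))) = Add(Mul(-5, Pow(-89, -1)), Mul(-1, Pow(-103, 2))) = Add(Mul(-5, Rational(-1, 89)), Mul(-1, 10609)) = Add(Rational(5, 89), -10609) = Rational(-944196, 89)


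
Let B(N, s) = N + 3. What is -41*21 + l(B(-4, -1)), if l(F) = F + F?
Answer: -863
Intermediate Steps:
B(N, s) = 3 + N
l(F) = 2*F
-41*21 + l(B(-4, -1)) = -41*21 + 2*(3 - 4) = -861 + 2*(-1) = -861 - 2 = -863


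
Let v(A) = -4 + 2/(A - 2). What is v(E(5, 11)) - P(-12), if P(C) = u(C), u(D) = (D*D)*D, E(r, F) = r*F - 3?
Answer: 43101/25 ≈ 1724.0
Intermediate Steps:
E(r, F) = -3 + F*r (E(r, F) = F*r - 3 = -3 + F*r)
v(A) = -4 + 2/(-2 + A)
u(D) = D**3 (u(D) = D**2*D = D**3)
P(C) = C**3
v(E(5, 11)) - P(-12) = 2*(5 - 2*(-3 + 11*5))/(-2 + (-3 + 11*5)) - 1*(-12)**3 = 2*(5 - 2*(-3 + 55))/(-2 + (-3 + 55)) - 1*(-1728) = 2*(5 - 2*52)/(-2 + 52) + 1728 = 2*(5 - 104)/50 + 1728 = 2*(1/50)*(-99) + 1728 = -99/25 + 1728 = 43101/25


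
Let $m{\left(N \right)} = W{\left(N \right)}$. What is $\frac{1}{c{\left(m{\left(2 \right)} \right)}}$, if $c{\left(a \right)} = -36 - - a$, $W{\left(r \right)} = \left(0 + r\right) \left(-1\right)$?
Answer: $- \frac{1}{38} \approx -0.026316$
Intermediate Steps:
$W{\left(r \right)} = - r$ ($W{\left(r \right)} = r \left(-1\right) = - r$)
$m{\left(N \right)} = - N$
$c{\left(a \right)} = -36 + a$
$\frac{1}{c{\left(m{\left(2 \right)} \right)}} = \frac{1}{-36 - 2} = \frac{1}{-38} = - \frac{1}{38}$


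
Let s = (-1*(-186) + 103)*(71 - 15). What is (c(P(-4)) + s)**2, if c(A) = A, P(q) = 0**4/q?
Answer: 261921856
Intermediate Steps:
P(q) = 0 (P(q) = 0/q = 0)
s = 16184 (s = (186 + 103)*56 = 289*56 = 16184)
(c(P(-4)) + s)**2 = (0 + 16184)**2 = 16184**2 = 261921856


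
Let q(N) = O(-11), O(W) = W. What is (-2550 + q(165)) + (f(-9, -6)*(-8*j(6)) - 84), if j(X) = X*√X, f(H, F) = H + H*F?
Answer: -2645 - 2160*√6 ≈ -7935.9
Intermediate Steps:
f(H, F) = H + F*H
j(X) = X^(3/2)
q(N) = -11
(-2550 + q(165)) + (f(-9, -6)*(-8*j(6)) - 84) = (-2550 - 11) + ((-9*(1 - 6))*(-48*√6) - 84) = -2561 + ((-9*(-5))*(-48*√6) - 84) = -2561 + (45*(-48*√6) - 84) = -2561 + (-2160*√6 - 84) = -2561 + (-84 - 2160*√6) = -2645 - 2160*√6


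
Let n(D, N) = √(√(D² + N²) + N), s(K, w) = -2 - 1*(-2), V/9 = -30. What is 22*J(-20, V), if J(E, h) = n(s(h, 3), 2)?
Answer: 44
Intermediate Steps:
V = -270 (V = 9*(-30) = -270)
s(K, w) = 0 (s(K, w) = -2 + 2 = 0)
n(D, N) = √(N + √(D² + N²))
J(E, h) = 2 (J(E, h) = √(2 + √(0² + 2²)) = √(2 + √(0 + 4)) = √(2 + √4) = √(2 + 2) = √4 = 2)
22*J(-20, V) = 22*2 = 44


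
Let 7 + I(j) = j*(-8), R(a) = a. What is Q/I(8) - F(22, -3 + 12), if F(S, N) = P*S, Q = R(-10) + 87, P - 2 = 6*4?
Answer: -40689/71 ≈ -573.08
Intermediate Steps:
P = 26 (P = 2 + 6*4 = 2 + 24 = 26)
Q = 77 (Q = -10 + 87 = 77)
I(j) = -7 - 8*j (I(j) = -7 + j*(-8) = -7 - 8*j)
F(S, N) = 26*S
Q/I(8) - F(22, -3 + 12) = 77/(-7 - 8*8) - 26*22 = 77/(-7 - 64) - 1*572 = 77/(-71) - 572 = 77*(-1/71) - 572 = -77/71 - 572 = -40689/71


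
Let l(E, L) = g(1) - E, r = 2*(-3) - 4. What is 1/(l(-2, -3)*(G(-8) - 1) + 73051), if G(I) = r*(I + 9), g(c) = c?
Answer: 1/73018 ≈ 1.3695e-5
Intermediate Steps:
r = -10 (r = -6 - 4 = -10)
G(I) = -90 - 10*I (G(I) = -10*(I + 9) = -10*(9 + I) = -90 - 10*I)
l(E, L) = 1 - E
1/(l(-2, -3)*(G(-8) - 1) + 73051) = 1/((1 - 1*(-2))*((-90 - 10*(-8)) - 1) + 73051) = 1/((1 + 2)*((-90 + 80) - 1) + 73051) = 1/(3*(-10 - 1) + 73051) = 1/(3*(-11) + 73051) = 1/(-33 + 73051) = 1/73018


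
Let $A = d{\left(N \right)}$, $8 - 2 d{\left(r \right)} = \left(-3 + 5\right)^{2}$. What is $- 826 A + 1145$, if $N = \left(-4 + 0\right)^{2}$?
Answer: $-507$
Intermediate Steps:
$N = 16$ ($N = \left(-4\right)^{2} = 16$)
$d{\left(r \right)} = 2$ ($d{\left(r \right)} = 4 - \frac{\left(-3 + 5\right)^{2}}{2} = 4 - \frac{2^{2}}{2} = 4 - 2 = 2$)
$A = 2$
$- 826 A + 1145 = \left(-826\right) 2 + 1145 = -1652 + 1145 = -507$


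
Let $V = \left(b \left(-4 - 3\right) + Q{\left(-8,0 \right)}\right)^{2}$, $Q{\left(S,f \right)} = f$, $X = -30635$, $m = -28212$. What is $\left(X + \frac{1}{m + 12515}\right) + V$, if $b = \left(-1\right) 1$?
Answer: $- \frac{480108443}{15697} \approx -30586.0$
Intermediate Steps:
$b = -1$
$V = 49$ ($V = \left(- (-4 - 3) + 0\right)^{2} = \left(\left(-1\right) \left(-7\right) + 0\right)^{2} = \left(7 + 0\right)^{2} = 7^{2} = 49$)
$\left(X + \frac{1}{m + 12515}\right) + V = \left(-30635 + \frac{1}{-28212 + 12515}\right) + 49 = \left(-30635 + \frac{1}{-15697}\right) + 49 = \left(-30635 - \frac{1}{15697}\right) + 49 = - \frac{480877596}{15697} + 49 = - \frac{480108443}{15697}$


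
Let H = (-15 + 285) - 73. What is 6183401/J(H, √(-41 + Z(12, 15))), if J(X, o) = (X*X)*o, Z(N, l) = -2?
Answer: -6183401*I*√43/1668787 ≈ -24.297*I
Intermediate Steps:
H = 197 (H = 270 - 73 = 197)
J(X, o) = o*X² (J(X, o) = X²*o = o*X²)
6183401/J(H, √(-41 + Z(12, 15))) = 6183401/((√(-41 - 2)*197²)) = 6183401/((√(-43)*38809)) = 6183401/(((I*√43)*38809)) = 6183401/((38809*I*√43)) = 6183401*(-I*√43/1668787) = -6183401*I*√43/1668787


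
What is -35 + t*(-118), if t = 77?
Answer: -9121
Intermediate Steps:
-35 + t*(-118) = -35 + 77*(-118) = -35 - 9086 = -9121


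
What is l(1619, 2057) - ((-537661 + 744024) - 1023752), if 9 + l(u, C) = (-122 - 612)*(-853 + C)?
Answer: -66356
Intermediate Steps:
l(u, C) = 626093 - 734*C (l(u, C) = -9 + (-122 - 612)*(-853 + C) = -9 - 734*(-853 + C) = -9 + (626102 - 734*C) = 626093 - 734*C)
l(1619, 2057) - ((-537661 + 744024) - 1023752) = (626093 - 734*2057) - ((-537661 + 744024) - 1023752) = (626093 - 1509838) - (206363 - 1023752) = -883745 - 1*(-817389) = -883745 + 817389 = -66356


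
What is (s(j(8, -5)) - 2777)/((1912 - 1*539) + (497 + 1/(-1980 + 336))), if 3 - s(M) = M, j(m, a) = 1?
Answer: -4562100/3074279 ≈ -1.4840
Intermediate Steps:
s(M) = 3 - M
(s(j(8, -5)) - 2777)/((1912 - 1*539) + (497 + 1/(-1980 + 336))) = ((3 - 1*1) - 2777)/((1912 - 1*539) + (497 + 1/(-1980 + 336))) = ((3 - 1) - 2777)/((1912 - 539) + (497 + 1/(-1644))) = (2 - 2777)/(1373 + (497 - 1/1644)) = -2775/(1373 + 817067/1644) = -2775/3074279/1644 = -2775*1644/3074279 = -4562100/3074279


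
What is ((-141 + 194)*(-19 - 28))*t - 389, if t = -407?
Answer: 1013448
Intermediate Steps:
((-141 + 194)*(-19 - 28))*t - 389 = ((-141 + 194)*(-19 - 28))*(-407) - 389 = (53*(-47))*(-407) - 389 = -2491*(-407) - 389 = 1013837 - 389 = 1013448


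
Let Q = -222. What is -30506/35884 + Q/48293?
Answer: -740596253/866473006 ≈ -0.85472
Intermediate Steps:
-30506/35884 + Q/48293 = -30506/35884 - 222/48293 = -30506*1/35884 - 222*1/48293 = -15253/17942 - 222/48293 = -740596253/866473006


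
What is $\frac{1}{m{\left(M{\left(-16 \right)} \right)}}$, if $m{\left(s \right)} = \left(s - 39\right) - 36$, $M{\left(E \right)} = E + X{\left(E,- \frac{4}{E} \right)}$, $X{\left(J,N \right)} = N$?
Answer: $- \frac{4}{363} \approx -0.011019$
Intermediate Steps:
$M{\left(E \right)} = E - \frac{4}{E}$
$m{\left(s \right)} = -75 + s$ ($m{\left(s \right)} = \left(-39 + s\right) - 36 = -75 + s$)
$\frac{1}{m{\left(M{\left(-16 \right)} \right)}} = \frac{1}{-75 - \left(16 + \frac{4}{-16}\right)} = \frac{1}{-75 - \frac{63}{4}} = \frac{1}{- \frac{363}{4}} = - \frac{4}{363}$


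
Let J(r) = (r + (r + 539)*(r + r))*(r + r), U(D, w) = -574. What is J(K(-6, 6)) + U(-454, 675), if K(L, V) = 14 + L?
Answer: 139586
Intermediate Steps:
J(r) = 2*r*(r + 2*r*(539 + r)) (J(r) = (r + (539 + r)*(2*r))*(2*r) = (r + 2*r*(539 + r))*(2*r) = 2*r*(r + 2*r*(539 + r)))
J(K(-6, 6)) + U(-454, 675) = (14 - 6)²*(2158 + 4*(14 - 6)) - 574 = 8²*(2158 + 4*8) - 574 = 64*(2158 + 32) - 574 = 64*2190 - 574 = 140160 - 574 = 139586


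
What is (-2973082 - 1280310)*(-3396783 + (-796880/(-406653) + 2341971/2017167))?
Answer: 303881346722848421864480/21033000309 ≈ 1.4448e+13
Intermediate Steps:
(-2973082 - 1280310)*(-3396783 + (-796880/(-406653) + 2341971/2017167)) = -4253392*(-3396783 + (-796880*(-1/406653) + 2341971*(1/2017167))) = -4253392*(-3396783 + (796880/406653 + 780657/672389)) = -4253392*(-3396783 + 853269857341/273429004017) = -4253392*(-928778139282019970/273429004017) = 303881346722848421864480/21033000309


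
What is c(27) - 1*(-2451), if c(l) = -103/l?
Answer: 66074/27 ≈ 2447.2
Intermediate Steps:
c(27) - 1*(-2451) = -103/27 - 1*(-2451) = -103*1/27 + 2451 = -103/27 + 2451 = 66074/27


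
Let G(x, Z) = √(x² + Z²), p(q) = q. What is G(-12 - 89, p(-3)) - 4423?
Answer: -4423 + √10210 ≈ -4322.0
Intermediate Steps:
G(x, Z) = √(Z² + x²)
G(-12 - 89, p(-3)) - 4423 = √((-3)² + (-12 - 89)²) - 4423 = √(9 + (-101)²) - 4423 = √(9 + 10201) - 4423 = √10210 - 4423 = -4423 + √10210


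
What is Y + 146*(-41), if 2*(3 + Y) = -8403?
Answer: -20381/2 ≈ -10191.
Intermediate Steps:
Y = -8409/2 (Y = -3 + (1/2)*(-8403) = -3 - 8403/2 = -8409/2 ≈ -4204.5)
Y + 146*(-41) = -8409/2 + 146*(-41) = -8409/2 - 5986 = -20381/2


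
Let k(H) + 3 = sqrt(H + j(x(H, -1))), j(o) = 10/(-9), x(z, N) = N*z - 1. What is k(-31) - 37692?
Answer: -37695 + 17*I/3 ≈ -37695.0 + 5.6667*I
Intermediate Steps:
x(z, N) = -1 + N*z
j(o) = -10/9 (j(o) = 10*(-1/9) = -10/9)
k(H) = -3 + sqrt(-10/9 + H) (k(H) = -3 + sqrt(H - 10/9) = -3 + sqrt(-10/9 + H))
k(-31) - 37692 = (-3 + sqrt(-10 + 9*(-31))/3) - 37692 = (-3 + sqrt(-10 - 279)/3) - 37692 = (-3 + sqrt(-289)/3) - 37692 = (-3 + (17*I)/3) - 37692 = (-3 + 17*I/3) - 37692 = -37695 + 17*I/3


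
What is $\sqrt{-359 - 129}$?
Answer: $2 i \sqrt{122} \approx 22.091 i$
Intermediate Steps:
$\sqrt{-359 - 129} = \sqrt{-488} = 2 i \sqrt{122}$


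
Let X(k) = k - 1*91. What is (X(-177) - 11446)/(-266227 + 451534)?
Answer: -11714/185307 ≈ -0.063214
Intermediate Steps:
X(k) = -91 + k (X(k) = k - 91 = -91 + k)
(X(-177) - 11446)/(-266227 + 451534) = ((-91 - 177) - 11446)/(-266227 + 451534) = (-268 - 11446)/185307 = -11714*1/185307 = -11714/185307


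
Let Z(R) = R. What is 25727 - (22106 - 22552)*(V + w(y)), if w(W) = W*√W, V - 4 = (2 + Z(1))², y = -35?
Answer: 31525 - 15610*I*√35 ≈ 31525.0 - 92350.0*I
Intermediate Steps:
V = 13 (V = 4 + (2 + 1)² = 4 + 3² = 4 + 9 = 13)
w(W) = W^(3/2)
25727 - (22106 - 22552)*(V + w(y)) = 25727 - (22106 - 22552)*(13 + (-35)^(3/2)) = 25727 - (-446)*(13 - 35*I*√35) = 25727 - (-5798 + 15610*I*√35) = 25727 + (5798 - 15610*I*√35) = 31525 - 15610*I*√35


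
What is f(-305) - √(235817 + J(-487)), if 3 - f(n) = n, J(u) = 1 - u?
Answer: 308 - √236305 ≈ -178.11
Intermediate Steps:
f(n) = 3 - n
f(-305) - √(235817 + J(-487)) = (3 - 1*(-305)) - √(235817 + (1 - 1*(-487))) = (3 + 305) - √(235817 + (1 + 487)) = 308 - √(235817 + 488) = 308 - √236305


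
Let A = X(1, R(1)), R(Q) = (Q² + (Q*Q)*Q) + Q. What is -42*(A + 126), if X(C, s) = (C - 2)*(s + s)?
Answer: -5040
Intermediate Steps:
R(Q) = Q + Q² + Q³ (R(Q) = (Q² + Q²*Q) + Q = (Q² + Q³) + Q = Q + Q² + Q³)
X(C, s) = 2*s*(-2 + C) (X(C, s) = (-2 + C)*(2*s) = 2*s*(-2 + C))
A = -6 (A = 2*(1*(1 + 1 + 1²))*(-2 + 1) = 2*(1*(1 + 1 + 1))*(-1) = 2*(1*3)*(-1) = 2*3*(-1) = -6)
-42*(A + 126) = -42*(-6 + 126) = -42*120 = -5040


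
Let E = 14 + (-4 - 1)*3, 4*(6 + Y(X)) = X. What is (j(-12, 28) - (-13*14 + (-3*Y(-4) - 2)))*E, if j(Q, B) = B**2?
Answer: -947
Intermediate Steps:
Y(X) = -6 + X/4
E = -1 (E = 14 - 5*3 = 14 - 15 = -1)
(j(-12, 28) - (-13*14 + (-3*Y(-4) - 2)))*E = (28**2 - (-13*14 + (-3*(-6 + (1/4)*(-4)) - 2)))*(-1) = (784 - (-182 + (-3*(-6 - 1) - 2)))*(-1) = (784 - (-182 + (-3*(-7) - 2)))*(-1) = (784 - (-182 + (21 - 2)))*(-1) = (784 - (-182 + 19))*(-1) = (784 - 1*(-163))*(-1) = (784 + 163)*(-1) = 947*(-1) = -947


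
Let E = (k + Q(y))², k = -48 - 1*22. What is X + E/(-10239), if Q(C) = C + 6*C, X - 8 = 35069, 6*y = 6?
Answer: 119716478/3413 ≈ 35077.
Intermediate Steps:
y = 1 (y = (⅙)*6 = 1)
X = 35077 (X = 8 + 35069 = 35077)
k = -70 (k = -48 - 22 = -70)
Q(C) = 7*C
E = 3969 (E = (-70 + 7*1)² = (-70 + 7)² = (-63)² = 3969)
X + E/(-10239) = 35077 + 3969/(-10239) = 35077 + 3969*(-1/10239) = 35077 - 1323/3413 = 119716478/3413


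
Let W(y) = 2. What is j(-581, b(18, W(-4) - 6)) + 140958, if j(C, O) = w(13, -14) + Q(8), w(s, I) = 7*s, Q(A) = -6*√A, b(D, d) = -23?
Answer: 141049 - 12*√2 ≈ 1.4103e+5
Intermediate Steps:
j(C, O) = 91 - 12*√2 (j(C, O) = 7*13 - 12*√2 = 91 - 12*√2)
j(-581, b(18, W(-4) - 6)) + 140958 = (91 - 12*√2) + 140958 = 141049 - 12*√2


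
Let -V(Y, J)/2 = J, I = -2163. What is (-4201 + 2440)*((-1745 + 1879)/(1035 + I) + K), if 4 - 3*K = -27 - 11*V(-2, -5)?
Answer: -15520867/188 ≈ -82558.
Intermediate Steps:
V(Y, J) = -2*J
K = 47 (K = 4/3 - (-27 - (-22)*(-5))/3 = 4/3 - (-27 - 11*10)/3 = 4/3 - (-27 - 110)/3 = 4/3 - ⅓*(-137) = 4/3 + 137/3 = 47)
(-4201 + 2440)*((-1745 + 1879)/(1035 + I) + K) = (-4201 + 2440)*((-1745 + 1879)/(1035 - 2163) + 47) = -1761*(134/(-1128) + 47) = -1761*(134*(-1/1128) + 47) = -1761*(-67/564 + 47) = -1761*26441/564 = -15520867/188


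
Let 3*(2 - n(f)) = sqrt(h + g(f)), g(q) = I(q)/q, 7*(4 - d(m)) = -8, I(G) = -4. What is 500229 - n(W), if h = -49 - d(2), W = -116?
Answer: 500227 + 2*I*sqrt(557438)/609 ≈ 5.0023e+5 + 2.4519*I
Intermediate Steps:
d(m) = 36/7 (d(m) = 4 - 1/7*(-8) = 4 + 8/7 = 36/7)
g(q) = -4/q
h = -379/7 (h = -49 - 1*36/7 = -49 - 36/7 = -379/7 ≈ -54.143)
n(f) = 2 - sqrt(-379/7 - 4/f)/3
500229 - n(W) = 500229 - (2 - sqrt(-2653 - 196/(-116))/21) = 500229 - (2 - sqrt(-2653 - 196*(-1/116))/21) = 500229 - (2 - sqrt(-2653 + 49/29)/21) = 500229 - (2 - 2*I*sqrt(557438)/609) = 500229 + (-2 + 2*I*sqrt(557438)/609) = 500227 + 2*I*sqrt(557438)/609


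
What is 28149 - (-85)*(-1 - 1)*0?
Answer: 28149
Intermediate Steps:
28149 - (-85)*(-1 - 1)*0 = 28149 - (-85)*(-2*0) = 28149 - (-85)*0 = 28149 - 1*0 = 28149 + 0 = 28149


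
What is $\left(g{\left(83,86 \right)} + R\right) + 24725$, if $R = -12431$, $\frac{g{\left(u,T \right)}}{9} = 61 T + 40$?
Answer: $59868$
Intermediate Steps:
$g{\left(u,T \right)} = 360 + 549 T$ ($g{\left(u,T \right)} = 9 \left(61 T + 40\right) = 9 \left(40 + 61 T\right) = 360 + 549 T$)
$\left(g{\left(83,86 \right)} + R\right) + 24725 = \left(\left(360 + 549 \cdot 86\right) - 12431\right) + 24725 = \left(\left(360 + 47214\right) - 12431\right) + 24725 = \left(47574 - 12431\right) + 24725 = 35143 + 24725 = 59868$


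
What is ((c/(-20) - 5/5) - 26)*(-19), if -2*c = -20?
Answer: 1045/2 ≈ 522.50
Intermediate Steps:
c = 10 (c = -½*(-20) = 10)
((c/(-20) - 5/5) - 26)*(-19) = ((10/(-20) - 5/5) - 26)*(-19) = ((10*(-1/20) - 5*⅕) - 26)*(-19) = ((-½ - 1) - 26)*(-19) = (-3/2 - 26)*(-19) = -55/2*(-19) = 1045/2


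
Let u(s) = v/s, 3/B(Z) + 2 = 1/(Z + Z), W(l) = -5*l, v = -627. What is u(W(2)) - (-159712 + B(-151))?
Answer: 193329199/1210 ≈ 1.5978e+5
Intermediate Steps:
B(Z) = 3/(-2 + 1/(2*Z)) (B(Z) = 3/(-2 + 1/(Z + Z)) = 3/(-2 + 1/(2*Z)))
u(s) = -627/s
u(W(2)) - (-159712 + B(-151)) = -627/((-5*2)) - (-159712 - 6*(-151)/(-1 + 4*(-151))) = -627/(-10) - (-159712 - 6*(-151)/(-1 - 604)) = -627*(-⅒) - (-159712 - 6*(-151)/(-605)) = 627/10 - (-159712 - 6*(-151)*(-1/605)) = 627/10 - (-159712 - 906/605) = 627/10 - 1*(-96626666/605) = 627/10 + 96626666/605 = 193329199/1210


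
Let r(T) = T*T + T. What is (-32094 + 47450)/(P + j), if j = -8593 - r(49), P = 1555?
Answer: -3839/2372 ≈ -1.6185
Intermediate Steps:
r(T) = T + T**2 (r(T) = T**2 + T = T + T**2)
j = -11043 (j = -8593 - 49*(1 + 49) = -8593 - 49*50 = -8593 - 1*2450 = -8593 - 2450 = -11043)
(-32094 + 47450)/(P + j) = (-32094 + 47450)/(1555 - 11043) = 15356/(-9488) = 15356*(-1/9488) = -3839/2372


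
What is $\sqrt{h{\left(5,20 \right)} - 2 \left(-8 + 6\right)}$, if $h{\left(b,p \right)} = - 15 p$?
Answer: $2 i \sqrt{74} \approx 17.205 i$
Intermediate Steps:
$\sqrt{h{\left(5,20 \right)} - 2 \left(-8 + 6\right)} = \sqrt{\left(-15\right) 20 - 2 \left(-8 + 6\right)} = \sqrt{-300 - -4} = \sqrt{-300 + 4} = \sqrt{-296} = 2 i \sqrt{74}$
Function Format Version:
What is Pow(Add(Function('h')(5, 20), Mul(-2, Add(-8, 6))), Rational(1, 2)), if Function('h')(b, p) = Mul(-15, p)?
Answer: Mul(2, I, Pow(74, Rational(1, 2))) ≈ Mul(17.205, I)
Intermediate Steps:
Pow(Add(Function('h')(5, 20), Mul(-2, Add(-8, 6))), Rational(1, 2)) = Pow(Add(Mul(-15, 20), Mul(-2, Add(-8, 6))), Rational(1, 2)) = Pow(Add(-300, Mul(-2, -2)), Rational(1, 2)) = Pow(Add(-300, 4), Rational(1, 2)) = Pow(-296, Rational(1, 2)) = Mul(2, I, Pow(74, Rational(1, 2)))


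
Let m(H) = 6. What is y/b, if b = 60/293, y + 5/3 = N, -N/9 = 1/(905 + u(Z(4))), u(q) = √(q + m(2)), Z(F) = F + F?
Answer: -120701057/14742198 + 879*√14/16380220 ≈ -8.1873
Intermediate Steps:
Z(F) = 2*F
u(q) = √(6 + q) (u(q) = √(q + 6) = √(6 + q))
N = -9/(905 + √14) (N = -9/(905 + √(6 + 2*4)) = -9/(905 + √(6 + 8)) = -9/(905 + √14) ≈ -0.0099038)
y = -4119490/2457033 + 9*√14/819011 (y = -5/3 + (-8145/819011 + 9*√14/819011) = -4119490/2457033 + 9*√14/819011 ≈ -1.6766)
b = 60/293 (b = 60*(1/293) = 60/293 ≈ 0.20478)
y/b = (-4119490/2457033 + 9*√14/819011)/(60/293) = (-4119490/2457033 + 9*√14/819011)*(293/60) = -120701057/14742198 + 879*√14/16380220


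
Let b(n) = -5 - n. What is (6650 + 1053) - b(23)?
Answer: 7731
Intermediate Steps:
(6650 + 1053) - b(23) = (6650 + 1053) - (-5 - 1*23) = 7703 - (-5 - 23) = 7703 - 1*(-28) = 7703 + 28 = 7731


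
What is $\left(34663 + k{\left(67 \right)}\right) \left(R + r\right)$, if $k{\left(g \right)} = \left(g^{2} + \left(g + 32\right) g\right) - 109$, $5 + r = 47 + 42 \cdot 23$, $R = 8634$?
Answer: $440407992$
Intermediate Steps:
$r = 1008$ ($r = -5 + \left(47 + 42 \cdot 23\right) = -5 + \left(47 + 966\right) = -5 + 1013 = 1008$)
$k{\left(g \right)} = -109 + g^{2} + g \left(32 + g\right)$ ($k{\left(g \right)} = \left(g^{2} + \left(32 + g\right) g\right) - 109 = \left(g^{2} + g \left(32 + g\right)\right) - 109 = -109 + g^{2} + g \left(32 + g\right)$)
$\left(34663 + k{\left(67 \right)}\right) \left(R + r\right) = \left(34663 + \left(-109 + 2 \cdot 67^{2} + 32 \cdot 67\right)\right) \left(8634 + 1008\right) = \left(34663 + \left(-109 + 2 \cdot 4489 + 2144\right)\right) 9642 = \left(34663 + \left(-109 + 8978 + 2144\right)\right) 9642 = \left(34663 + 11013\right) 9642 = 45676 \cdot 9642 = 440407992$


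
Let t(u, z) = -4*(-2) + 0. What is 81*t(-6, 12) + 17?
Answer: 665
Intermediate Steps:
t(u, z) = 8 (t(u, z) = 8 + 0 = 8)
81*t(-6, 12) + 17 = 81*8 + 17 = 648 + 17 = 665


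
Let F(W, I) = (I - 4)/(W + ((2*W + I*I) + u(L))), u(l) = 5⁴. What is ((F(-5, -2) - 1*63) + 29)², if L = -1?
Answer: 109014481/94249 ≈ 1156.7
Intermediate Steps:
u(l) = 625
F(W, I) = (-4 + I)/(625 + I² + 3*W) (F(W, I) = (I - 4)/(W + ((2*W + I*I) + 625)) = (-4 + I)/(W + ((2*W + I²) + 625)) = (-4 + I)/(W + ((I² + 2*W) + 625)) = (-4 + I)/(W + (625 + I² + 2*W)) = (-4 + I)/(625 + I² + 3*W))
((F(-5, -2) - 1*63) + 29)² = (((-4 - 2)/(625 + (-2)² + 3*(-5)) - 1*63) + 29)² = ((-6/(625 + 4 - 15) - 63) + 29)² = ((-6/614 - 63) + 29)² = (((1/614)*(-6) - 63) + 29)² = ((-3/307 - 63) + 29)² = (-19344/307 + 29)² = (-10441/307)² = 109014481/94249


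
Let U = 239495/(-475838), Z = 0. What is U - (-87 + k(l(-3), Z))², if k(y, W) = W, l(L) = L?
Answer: -3601857317/475838 ≈ -7569.5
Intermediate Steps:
U = -239495/475838 (U = 239495*(-1/475838) = -239495/475838 ≈ -0.50331)
U - (-87 + k(l(-3), Z))² = -239495/475838 - (-87 + 0)² = -239495/475838 - 1*(-87)² = -239495/475838 - 1*7569 = -239495/475838 - 7569 = -3601857317/475838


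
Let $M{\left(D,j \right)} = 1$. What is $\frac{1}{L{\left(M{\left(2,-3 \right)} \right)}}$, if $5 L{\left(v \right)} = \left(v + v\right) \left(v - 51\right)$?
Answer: $- \frac{1}{20} \approx -0.05$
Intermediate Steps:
$L{\left(v \right)} = \frac{2 v \left(-51 + v\right)}{5}$ ($L{\left(v \right)} = \frac{\left(v + v\right) \left(v - 51\right)}{5} = \frac{2 v \left(-51 + v\right)}{5}$)
$\frac{1}{L{\left(M{\left(2,-3 \right)} \right)}} = \frac{1}{\frac{2}{5} \cdot 1 \left(-51 + 1\right)} = \frac{1}{\frac{2}{5} \cdot 1 \left(-50\right)} = \frac{1}{-20} = - \frac{1}{20}$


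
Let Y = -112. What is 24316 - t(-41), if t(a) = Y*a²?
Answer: 212588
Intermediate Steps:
t(a) = -112*a²
24316 - t(-41) = 24316 - (-112)*(-41)² = 24316 - (-112)*1681 = 24316 - 1*(-188272) = 24316 + 188272 = 212588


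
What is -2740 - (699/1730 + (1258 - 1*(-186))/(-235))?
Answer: -222322629/81310 ≈ -2734.3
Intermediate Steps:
-2740 - (699/1730 + (1258 - 1*(-186))/(-235)) = -2740 - (699*(1/1730) + (1258 + 186)*(-1/235)) = -2740 - (699/1730 + 1444*(-1/235)) = -2740 - (699/1730 - 1444/235) = -2740 - 1*(-466771/81310) = -2740 + 466771/81310 = -222322629/81310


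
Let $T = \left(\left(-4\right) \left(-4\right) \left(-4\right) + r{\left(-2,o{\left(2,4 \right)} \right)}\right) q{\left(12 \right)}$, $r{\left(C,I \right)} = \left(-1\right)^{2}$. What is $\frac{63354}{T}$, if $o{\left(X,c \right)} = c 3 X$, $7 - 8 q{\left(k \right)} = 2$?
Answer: $- \frac{168944}{105} \approx -1609.0$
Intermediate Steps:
$q{\left(k \right)} = \frac{5}{8}$ ($q{\left(k \right)} = \frac{7}{8} - \frac{1}{4} = \frac{5}{8}$)
$o{\left(X,c \right)} = 3 X c$ ($o{\left(X,c \right)} = 3 c X = 3 X c$)
$r{\left(C,I \right)} = 1$
$T = - \frac{315}{8}$ ($T = \left(\left(-4\right) \left(-4\right) \left(-4\right) + 1\right) \frac{5}{8} = \left(16 \left(-4\right) + 1\right) \frac{5}{8} = \left(-64 + 1\right) \frac{5}{8} = \left(-63\right) \frac{5}{8} = - \frac{315}{8} \approx -39.375$)
$\frac{63354}{T} = \frac{63354}{- \frac{315}{8}} = 63354 \left(- \frac{8}{315}\right) = - \frac{168944}{105}$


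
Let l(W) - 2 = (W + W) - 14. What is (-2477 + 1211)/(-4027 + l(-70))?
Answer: 422/1393 ≈ 0.30294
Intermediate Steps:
l(W) = -12 + 2*W (l(W) = 2 + ((W + W) - 14) = 2 + (2*W - 14) = 2 + (-14 + 2*W) = -12 + 2*W)
(-2477 + 1211)/(-4027 + l(-70)) = (-2477 + 1211)/(-4027 + (-12 + 2*(-70))) = -1266/(-4027 + (-12 - 140)) = -1266/(-4027 - 152) = -1266/(-4179) = -1266*(-1/4179) = 422/1393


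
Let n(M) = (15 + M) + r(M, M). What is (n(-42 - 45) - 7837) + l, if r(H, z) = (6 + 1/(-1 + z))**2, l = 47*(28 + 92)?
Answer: -17293407/7744 ≈ -2233.1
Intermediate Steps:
l = 5640 (l = 47*120 = 5640)
n(M) = 15 + M + (-5 + 6*M)**2/(-1 + M)**2 (n(M) = (15 + M) + (-5 + 6*M)**2/(-1 + M)**2 = 15 + M + (-5 + 6*M)**2/(-1 + M)**2)
(n(-42 - 45) - 7837) + l = ((15 + (-42 - 45) + (-5 + 6*(-42 - 45))**2/(-1 + (-42 - 45))**2) - 7837) + 5640 = ((15 - 87 + (-5 + 6*(-87))**2/(-1 - 87)**2) - 7837) + 5640 = ((15 - 87 + (-5 - 522)**2/(-88)**2) - 7837) + 5640 = ((15 - 87 + (1/7744)*(-527)**2) - 7837) + 5640 = ((15 - 87 + (1/7744)*277729) - 7837) + 5640 = ((15 - 87 + 277729/7744) - 7837) + 5640 = (-279839/7744 - 7837) + 5640 = -60969567/7744 + 5640 = -17293407/7744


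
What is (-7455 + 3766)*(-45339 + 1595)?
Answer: 161371616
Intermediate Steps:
(-7455 + 3766)*(-45339 + 1595) = -3689*(-43744) = 161371616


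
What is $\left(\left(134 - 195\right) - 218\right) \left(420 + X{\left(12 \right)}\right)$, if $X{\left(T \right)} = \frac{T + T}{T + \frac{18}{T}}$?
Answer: $-117676$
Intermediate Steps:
$X{\left(T \right)} = \frac{2 T}{T + \frac{18}{T}}$
$\left(\left(134 - 195\right) - 218\right) \left(420 + X{\left(12 \right)}\right) = \left(\left(134 - 195\right) - 218\right) \left(420 + \frac{2 \cdot 12^{2}}{18 + 12^{2}}\right) = \left(-61 - 218\right) \left(420 + 2 \cdot 144 \frac{1}{18 + 144}\right) = - 279 \left(420 + 2 \cdot 144 \cdot \frac{1}{162}\right) = - 279 \left(420 + \frac{16}{9}\right) = \left(-279\right) \frac{3796}{9} = -117676$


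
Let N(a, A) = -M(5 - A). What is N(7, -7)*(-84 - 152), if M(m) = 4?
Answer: 944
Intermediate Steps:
N(a, A) = -4 (N(a, A) = -1*4 = -4)
N(7, -7)*(-84 - 152) = -4*(-84 - 152) = -4*(-236) = 944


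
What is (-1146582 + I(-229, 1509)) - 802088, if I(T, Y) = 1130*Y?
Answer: -243500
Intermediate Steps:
(-1146582 + I(-229, 1509)) - 802088 = (-1146582 + 1130*1509) - 802088 = (-1146582 + 1705170) - 802088 = 558588 - 802088 = -243500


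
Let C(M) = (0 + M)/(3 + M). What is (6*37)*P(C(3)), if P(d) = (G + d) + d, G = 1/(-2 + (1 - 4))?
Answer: 888/5 ≈ 177.60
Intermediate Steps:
C(M) = M/(3 + M)
G = -⅕ (G = 1/(-2 - 3) = 1/(-5) = -⅕ ≈ -0.20000)
P(d) = -⅕ + 2*d (P(d) = (-⅕ + d) + d = -⅕ + 2*d)
(6*37)*P(C(3)) = (6*37)*(-⅕ + 2*(3/(3 + 3))) = 222*(-⅕ + 2*(3/6)) = 222*(-⅕ + 2*(3*(⅙))) = 222*(-⅕ + 2*(½)) = 222*(-⅕ + 1) = 222*(⅘) = 888/5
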